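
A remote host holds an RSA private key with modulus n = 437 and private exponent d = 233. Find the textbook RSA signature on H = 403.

328

H^233 mod 437 = 328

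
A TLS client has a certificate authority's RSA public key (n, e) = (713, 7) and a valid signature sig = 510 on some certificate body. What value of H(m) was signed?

422

sig^2 ≡ 510^2 = 260100 ≡ 568
sig^4 ≡ 568^2 = 322624 ≡ 348
7 = 4 + 2 + 1, so sig^7 ≡ 348·568·510 ≡ 422 (mod 713)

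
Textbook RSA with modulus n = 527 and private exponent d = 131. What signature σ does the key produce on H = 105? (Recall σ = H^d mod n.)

H^2 ≡ 105^2 = 11025 ≡ 485
H^4 ≡ 485^2 = 235225 ≡ 183
H^8 ≡ 183^2 = 33489 ≡ 288
H^16 ≡ 288^2 = 82944 ≡ 205
H^32 ≡ 205^2 = 42025 ≡ 392
H^64 ≡ 392^2 = 153664 ≡ 307
H^128 ≡ 307^2 = 94249 ≡ 443
131 = 128 + 2 + 1, so H^131 ≡ 443·485·105 ≡ 486 (mod 527)

486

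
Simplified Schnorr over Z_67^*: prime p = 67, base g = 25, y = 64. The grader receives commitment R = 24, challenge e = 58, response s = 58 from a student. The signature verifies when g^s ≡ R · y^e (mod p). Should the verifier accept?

g^s mod p:
25^2 = 625 ≡ 22
25^4 ≡ 22^2 = 484 ≡ 15
25^8 ≡ 15^2 = 225 ≡ 24
25^16 ≡ 24^2 = 576 ≡ 40
25^32 ≡ 40^2 = 1600 ≡ 59
58 = 32 + 16 + 8 + 2, so 25^58 ≡ 59·40·24·22 ≡ 14 (mod 67)
R · y^e mod p:
64^2 = 4096 ≡ 9
64^4 ≡ 9^2 = 81 ≡ 14
64^8 ≡ 14^2 = 196 ≡ 62
64^16 ≡ 62^2 = 3844 ≡ 25
64^32 ≡ 25^2 = 625 ≡ 22
58 = 32 + 16 + 8 + 2, so 64^58 ≡ 22·25·62·9 ≡ 40 (mod 67)
24·40 = 960 ≡ 22 (mod 67)
14 ≠ 22; the check fails.

reject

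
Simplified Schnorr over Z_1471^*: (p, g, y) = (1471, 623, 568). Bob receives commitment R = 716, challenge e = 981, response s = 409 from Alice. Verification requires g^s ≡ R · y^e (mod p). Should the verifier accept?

accept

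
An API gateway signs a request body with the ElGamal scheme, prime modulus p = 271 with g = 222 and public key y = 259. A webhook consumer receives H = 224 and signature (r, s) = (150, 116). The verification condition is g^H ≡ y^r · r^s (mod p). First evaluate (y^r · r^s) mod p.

259^2 = 67081 ≡ 144
259^4 ≡ 144^2 = 20736 ≡ 140
259^8 ≡ 140^2 = 19600 ≡ 88
259^16 ≡ 88^2 = 7744 ≡ 156
259^32 ≡ 156^2 = 24336 ≡ 217
259^64 ≡ 217^2 = 47089 ≡ 206
259^128 ≡ 206^2 = 42436 ≡ 160
150 = 128 + 16 + 4 + 2, so 259^150 ≡ 160·156·140·144 ≡ 258 (mod 271)
150^2 = 22500 ≡ 7
150^4 ≡ 7^2 = 49
150^8 ≡ 49^2 = 2401 ≡ 233
150^16 ≡ 233^2 = 54289 ≡ 89
150^32 ≡ 89^2 = 7921 ≡ 62
150^64 ≡ 62^2 = 3844 ≡ 50
116 = 64 + 32 + 16 + 4, so 150^116 ≡ 50·62·89·49 ≡ 265 (mod 271)
y^r · r^s ≡ 258·265 = 68370 ≡ 78 (mod 271)

78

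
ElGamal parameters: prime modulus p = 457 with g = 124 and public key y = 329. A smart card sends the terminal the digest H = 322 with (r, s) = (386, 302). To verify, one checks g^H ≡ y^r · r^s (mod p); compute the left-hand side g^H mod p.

Squares mod 457: 124^1≡124, 124^2≡295, 124^4≡195, 124^8≡94, 124^16≡153, 124^32≡102, 124^64≡350, 124^128≡24, 124^256≡119
322 = 256 + 64 + 2, so 124^322 ≡ 119·350·295 ≡ 305 (mod 457)

305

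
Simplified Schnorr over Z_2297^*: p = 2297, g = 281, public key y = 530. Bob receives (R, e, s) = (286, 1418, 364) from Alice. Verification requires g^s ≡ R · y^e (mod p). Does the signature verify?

g^s mod p:
281^2 = 78961 ≡ 863
281^4 ≡ 863^2 = 744769 ≡ 541
281^8 ≡ 541^2 = 292681 ≡ 962
281^16 ≡ 962^2 = 925444 ≡ 2050
281^32 ≡ 2050^2 = 4202500 ≡ 1287
281^64 ≡ 1287^2 = 1656369 ≡ 232
281^128 ≡ 232^2 = 53824 ≡ 993
281^256 ≡ 993^2 = 986049 ≡ 636
364 = 256 + 64 + 32 + 8 + 4, so 281^364 ≡ 636·232·1287·962·541 ≡ 871 (mod 2297)
R · y^e mod p:
530^2 = 280900 ≡ 666
530^4 ≡ 666^2 = 443556 ≡ 235
530^8 ≡ 235^2 = 55225 ≡ 97
530^16 ≡ 97^2 = 9409 ≡ 221
530^32 ≡ 221^2 = 48841 ≡ 604
530^64 ≡ 604^2 = 364816 ≡ 1890
530^128 ≡ 1890^2 = 3572100 ≡ 265
530^256 ≡ 265^2 = 70225 ≡ 1315
530^512 ≡ 1315^2 = 1729225 ≡ 1881
530^1024 ≡ 1881^2 = 3538161 ≡ 781
1418 = 1024 + 256 + 128 + 8 + 2, so 530^1418 ≡ 781·1315·265·97·666 ≡ 1778 (mod 2297)
286·1778 = 508508 ≡ 871 (mod 2297)
871 ≡ 871 (mod 2297); signature holds.

verifies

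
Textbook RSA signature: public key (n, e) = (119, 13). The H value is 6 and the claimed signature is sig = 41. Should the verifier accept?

accept

sig^2 ≡ 41^2 = 1681 ≡ 15
sig^4 ≡ 15^2 = 225 ≡ 106
sig^8 ≡ 106^2 = 11236 ≡ 50
13 = 8 + 4 + 1, so sig^13 ≡ 50·106·41 ≡ 6 (mod 119)
6 = H, so the signature checks out.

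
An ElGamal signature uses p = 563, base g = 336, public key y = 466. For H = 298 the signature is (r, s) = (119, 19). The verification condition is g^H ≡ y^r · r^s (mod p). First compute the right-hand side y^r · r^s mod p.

76

466^2 = 217156 ≡ 401
466^4 ≡ 401^2 = 160801 ≡ 346
466^8 ≡ 346^2 = 119716 ≡ 360
466^16 ≡ 360^2 = 129600 ≡ 110
466^32 ≡ 110^2 = 12100 ≡ 277
466^64 ≡ 277^2 = 76729 ≡ 161
119 = 64 + 32 + 16 + 4 + 2 + 1, so 466^119 ≡ 161·277·110·346·401·466 ≡ 119 (mod 563)
119^2 = 14161 ≡ 86
119^4 ≡ 86^2 = 7396 ≡ 77
119^8 ≡ 77^2 = 5929 ≡ 299
119^16 ≡ 299^2 = 89401 ≡ 447
19 = 16 + 2 + 1, so 119^19 ≡ 447·86·119 ≡ 223 (mod 563)
y^r · r^s ≡ 119·223 = 26537 ≡ 76 (mod 563)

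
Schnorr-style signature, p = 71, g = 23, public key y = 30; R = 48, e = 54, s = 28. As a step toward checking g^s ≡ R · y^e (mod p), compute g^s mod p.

1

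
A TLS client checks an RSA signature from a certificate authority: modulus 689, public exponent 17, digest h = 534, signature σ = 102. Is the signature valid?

Squares mod 689: σ^1≡102, σ^2≡69, σ^4≡627, σ^8≡399, σ^16≡42
17 = 16 + 1, so σ^17 ≡ 42·102 ≡ 150 (mod 689)
σ^17 mod 689 = 150, but h = 534.

invalid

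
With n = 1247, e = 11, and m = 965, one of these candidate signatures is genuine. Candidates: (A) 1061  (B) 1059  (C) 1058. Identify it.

Candidate A: Squares mod 1247: 1061^1≡1061, 1061^2≡927, 1061^4≡146, 1061^8≡117; 11 = 8 + 2 + 1, so 1061^11 ≡ 117·927·1061 ≡ 592 (mod 1247)
Candidate B: Squares mod 1247: 1059^1≡1059, 1059^2≡428, 1059^4≡1122, 1059^8≡661; 11 = 8 + 2 + 1, so 1059^11 ≡ 661·428·1059 ≡ 340 (mod 1247)
Candidate C: Squares mod 1247: 1058^1≡1058, 1058^2≡805, 1058^4≡832, 1058^8≡139; 11 = 8 + 2 + 1, so 1058^11 ≡ 139·805·1058 ≡ 965 (mod 1247)
  → matches m = 965

C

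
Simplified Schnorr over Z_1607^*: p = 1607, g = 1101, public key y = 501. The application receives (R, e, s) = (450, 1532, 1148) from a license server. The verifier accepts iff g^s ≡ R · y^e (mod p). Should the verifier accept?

reject

g^s mod p:
1101^2 = 1212201 ≡ 523
1101^4 ≡ 523^2 = 273529 ≡ 339
1101^8 ≡ 339^2 = 114921 ≡ 824
1101^16 ≡ 824^2 = 678976 ≡ 822
1101^32 ≡ 822^2 = 675684 ≡ 744
1101^64 ≡ 744^2 = 553536 ≡ 728
1101^128 ≡ 728^2 = 529984 ≡ 1281
1101^256 ≡ 1281^2 = 1640961 ≡ 214
1101^512 ≡ 214^2 = 45796 ≡ 800
1101^1024 ≡ 800^2 = 640000 ≡ 414
1148 = 1024 + 64 + 32 + 16 + 8 + 4, so 1101^1148 ≡ 414·728·744·822·824·339 ≡ 1024 (mod 1607)
R · y^e mod p:
501^2 = 251001 ≡ 309
501^4 ≡ 309^2 = 95481 ≡ 668
501^8 ≡ 668^2 = 446224 ≡ 1085
501^16 ≡ 1085^2 = 1177225 ≡ 901
501^32 ≡ 901^2 = 811801 ≡ 266
501^64 ≡ 266^2 = 70756 ≡ 48
501^128 ≡ 48^2 = 2304 ≡ 697
501^256 ≡ 697^2 = 485809 ≡ 495
501^512 ≡ 495^2 = 245025 ≡ 761
501^1024 ≡ 761^2 = 579121 ≡ 601
1532 = 1024 + 256 + 128 + 64 + 32 + 16 + 8 + 4, so 501^1532 ≡ 601·495·697·48·266·901·1085·668 ≡ 485 (mod 1607)
450·485 = 218250 ≡ 1305 (mod 1607)
1024 ≠ 1305; the check fails.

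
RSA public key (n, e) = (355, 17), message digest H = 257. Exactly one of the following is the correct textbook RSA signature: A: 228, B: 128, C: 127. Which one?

Candidate A: 228^17 mod 355 = 98
Candidate B: 128^17 mod 355 = 338
Candidate C: 127^17 mod 355 = 257
  → matches H = 257

C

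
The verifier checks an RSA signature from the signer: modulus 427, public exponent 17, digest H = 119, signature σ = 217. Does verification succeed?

Squares mod 427: σ^1≡217, σ^2≡119, σ^4≡70, σ^8≡203, σ^16≡217
17 = 16 + 1, so σ^17 ≡ 217·217 ≡ 119 (mod 427)
Since 119 equals the digest 119, verification succeeds.

passes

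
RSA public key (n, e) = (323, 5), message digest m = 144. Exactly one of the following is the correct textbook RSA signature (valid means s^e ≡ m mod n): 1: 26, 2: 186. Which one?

1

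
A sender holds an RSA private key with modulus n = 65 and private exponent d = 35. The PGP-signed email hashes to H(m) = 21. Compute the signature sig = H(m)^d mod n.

(H(m))^2 ≡ 21^2 = 441 ≡ 51
(H(m))^4 ≡ 51^2 = 2601 ≡ 1
(H(m))^8 ≡ 1^2 = 1
(H(m))^16 ≡ 1^2 = 1
(H(m))^32 ≡ 1^2 = 1
35 = 32 + 2 + 1, so (H(m))^35 ≡ 1·51·21 ≡ 31 (mod 65)

31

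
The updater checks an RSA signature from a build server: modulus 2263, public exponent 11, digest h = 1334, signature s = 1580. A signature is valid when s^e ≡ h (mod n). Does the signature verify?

s^2 ≡ 1580^2 = 2496400 ≡ 311
s^4 ≡ 311^2 = 96721 ≡ 1675
s^8 ≡ 1675^2 = 2805625 ≡ 1768
11 = 8 + 2 + 1, so s^11 ≡ 1768·311·1580 ≡ 929 (mod 2263)
The recovered value 929 does not match the digest 1334.

does not verify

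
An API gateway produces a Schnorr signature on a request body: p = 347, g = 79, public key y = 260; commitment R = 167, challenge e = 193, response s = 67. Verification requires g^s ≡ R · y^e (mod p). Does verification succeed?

g^s mod p:
Squares mod 347: 79^1≡79, 79^2≡342, 79^4≡25, 79^8≡278, 79^16≡250, 79^32≡40, 79^64≡212
67 = 64 + 2 + 1, so 79^67 ≡ 212·342·79 ≡ 234 (mod 347)
R · y^e mod p:
Squares mod 347: 260^1≡260, 260^2≡282, 260^4≡61, 260^8≡251, 260^16≡194, 260^32≡160, 260^64≡269, 260^128≡185
193 = 128 + 64 + 1, so 260^193 ≡ 185·269·260 ≡ 311 (mod 347)
167·311 = 51937 ≡ 234 (mod 347)
234 ≡ 234 (mod 347); signature holds.

passes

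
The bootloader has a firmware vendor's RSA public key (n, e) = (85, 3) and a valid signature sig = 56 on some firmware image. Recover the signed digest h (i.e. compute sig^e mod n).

sig^2 ≡ 56^2 = 3136 ≡ 76
3 = 2 + 1, so sig^3 ≡ 76·56 ≡ 6 (mod 85)

6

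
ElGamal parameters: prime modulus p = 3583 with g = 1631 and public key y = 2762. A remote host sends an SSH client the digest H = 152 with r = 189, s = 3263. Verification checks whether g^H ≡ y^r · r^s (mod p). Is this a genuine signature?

forged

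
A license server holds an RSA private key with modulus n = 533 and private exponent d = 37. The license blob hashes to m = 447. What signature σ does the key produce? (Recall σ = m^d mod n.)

Squares mod 533: m^1≡447, m^2≡467, m^4≡92, m^8≡469, m^16≡365, m^32≡508
37 = 32 + 4 + 1, so m^37 ≡ 508·92·447 ≡ 57 (mod 533)

57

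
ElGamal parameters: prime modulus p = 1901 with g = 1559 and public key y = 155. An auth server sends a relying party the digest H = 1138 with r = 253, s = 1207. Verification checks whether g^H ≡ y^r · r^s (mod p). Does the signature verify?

does not verify

Left side g^H mod p:
1559^2 = 2430481 ≡ 1003
1559^4 ≡ 1003^2 = 1006009 ≡ 380
1559^8 ≡ 380^2 = 144400 ≡ 1825
1559^16 ≡ 1825^2 = 3330625 ≡ 73
1559^32 ≡ 73^2 = 5329 ≡ 1527
1559^64 ≡ 1527^2 = 2331729 ≡ 1103
1559^128 ≡ 1103^2 = 1216609 ≡ 1870
1559^256 ≡ 1870^2 = 3496900 ≡ 961
1559^512 ≡ 961^2 = 923521 ≡ 1536
1559^1024 ≡ 1536^2 = 2359296 ≡ 155
1138 = 1024 + 64 + 32 + 16 + 2, so 1559^1138 ≡ 155·1103·1527·73·1003 ≡ 125 (mod 1901)
Right side y^r · r^s mod p:
155^2 = 24025 ≡ 1213
155^4 ≡ 1213^2 = 1471369 ≡ 1896
155^8 ≡ 1896^2 = 3594816 ≡ 25
155^16 ≡ 25^2 = 625
155^32 ≡ 625^2 = 390625 ≡ 920
155^64 ≡ 920^2 = 846400 ≡ 455
155^128 ≡ 455^2 = 207025 ≡ 1717
253 = 128 + 64 + 32 + 16 + 8 + 4 + 1, so 155^253 ≡ 1717·455·920·625·25·1896·155 ≡ 1717 (mod 1901)
253^2 = 64009 ≡ 1276
253^4 ≡ 1276^2 = 1628176 ≡ 920
253^8 ≡ 920^2 = 846400 ≡ 455
253^16 ≡ 455^2 = 207025 ≡ 1717
253^32 ≡ 1717^2 = 2948089 ≡ 1539
253^64 ≡ 1539^2 = 2368521 ≡ 1776
253^128 ≡ 1776^2 = 3154176 ≡ 417
253^256 ≡ 417^2 = 173889 ≡ 898
253^512 ≡ 898^2 = 806404 ≡ 380
253^1024 ≡ 380^2 = 144400 ≡ 1825
1207 = 1024 + 128 + 32 + 16 + 4 + 2 + 1, so 253^1207 ≡ 1825·417·1539·1717·920·1276·253 ≡ 926 (mod 1901)
1717·926 = 1589942 ≡ 706 (mod 1901)
125 ≠ 706, so verification fails.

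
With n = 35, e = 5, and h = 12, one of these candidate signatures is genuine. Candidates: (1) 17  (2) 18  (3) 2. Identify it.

1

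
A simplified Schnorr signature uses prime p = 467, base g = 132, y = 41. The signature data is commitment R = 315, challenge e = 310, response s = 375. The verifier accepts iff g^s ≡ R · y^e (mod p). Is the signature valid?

valid

g^s mod p:
132^2 = 17424 ≡ 145
132^4 ≡ 145^2 = 21025 ≡ 10
132^8 ≡ 10^2 = 100
132^16 ≡ 100^2 = 10000 ≡ 193
132^32 ≡ 193^2 = 37249 ≡ 356
132^64 ≡ 356^2 = 126736 ≡ 179
132^128 ≡ 179^2 = 32041 ≡ 285
132^256 ≡ 285^2 = 81225 ≡ 434
375 = 256 + 64 + 32 + 16 + 4 + 2 + 1, so 132^375 ≡ 434·179·356·193·10·145·132 ≡ 297 (mod 467)
R · y^e mod p:
41^2 = 1681 ≡ 280
41^4 ≡ 280^2 = 78400 ≡ 411
41^8 ≡ 411^2 = 168921 ≡ 334
41^16 ≡ 334^2 = 111556 ≡ 410
41^32 ≡ 410^2 = 168100 ≡ 447
41^64 ≡ 447^2 = 199809 ≡ 400
41^128 ≡ 400^2 = 160000 ≡ 286
41^256 ≡ 286^2 = 81796 ≡ 71
310 = 256 + 32 + 16 + 4 + 2, so 41^310 ≡ 71·447·410·411·280 ≡ 81 (mod 467)
315·81 = 25515 ≡ 297 (mod 467)
297 ≡ 297 (mod 467); signature holds.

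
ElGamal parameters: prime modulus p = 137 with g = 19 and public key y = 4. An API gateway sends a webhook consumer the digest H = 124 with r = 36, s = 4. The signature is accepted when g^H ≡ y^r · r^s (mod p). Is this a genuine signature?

Left side g^H mod p:
19^2 = 361 ≡ 87
19^4 ≡ 87^2 = 7569 ≡ 34
19^8 ≡ 34^2 = 1156 ≡ 60
19^16 ≡ 60^2 = 3600 ≡ 38
19^32 ≡ 38^2 = 1444 ≡ 74
19^64 ≡ 74^2 = 5476 ≡ 133
124 = 64 + 32 + 16 + 8 + 4, so 19^124 ≡ 133·74·38·60·34 ≡ 73 (mod 137)
Right side y^r · r^s mod p:
4^2 = 16
4^4 ≡ 16^2 = 256 ≡ 119
4^8 ≡ 119^2 = 14161 ≡ 50
4^16 ≡ 50^2 = 2500 ≡ 34
4^32 ≡ 34^2 = 1156 ≡ 60
36 = 32 + 4, so 4^36 ≡ 60·119 ≡ 16 (mod 137)
36^2 = 1296 ≡ 63
36^4 ≡ 63^2 = 3969 ≡ 133
16·133 = 2128 ≡ 73 (mod 137)
73 ≡ 73 (mod 137), so the signature is genuine.

genuine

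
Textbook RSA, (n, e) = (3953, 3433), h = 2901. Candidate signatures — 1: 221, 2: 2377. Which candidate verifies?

1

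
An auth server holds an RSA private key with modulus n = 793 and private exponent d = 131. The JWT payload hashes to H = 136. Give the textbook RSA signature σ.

H^2 ≡ 136^2 = 18496 ≡ 257
H^4 ≡ 257^2 = 66049 ≡ 230
H^8 ≡ 230^2 = 52900 ≡ 562
H^16 ≡ 562^2 = 315844 ≡ 230
H^32 ≡ 230^2 = 52900 ≡ 562
H^64 ≡ 562^2 = 315844 ≡ 230
H^128 ≡ 230^2 = 52900 ≡ 562
131 = 128 + 2 + 1, so H^131 ≡ 562·257·136 ≡ 414 (mod 793)

414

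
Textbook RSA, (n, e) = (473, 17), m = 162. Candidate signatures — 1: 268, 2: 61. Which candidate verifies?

2

Candidate 1: Squares mod 473: 268^1≡268, 268^2≡401, 268^4≡454, 268^8≡361, 268^16≡246; 17 = 16 + 1, so 268^17 ≡ 246·268 ≡ 181 (mod 473)
Candidate 2: Squares mod 473: 61^1≡61, 61^2≡410, 61^4≡185, 61^8≡169, 61^16≡181; 17 = 16 + 1, so 61^17 ≡ 181·61 ≡ 162 (mod 473)
  → matches m = 162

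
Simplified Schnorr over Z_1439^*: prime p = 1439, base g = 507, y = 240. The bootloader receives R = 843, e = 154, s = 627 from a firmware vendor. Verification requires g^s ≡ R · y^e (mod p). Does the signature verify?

does not verify

g^s mod p:
507^627 mod 1439 = 235
R · y^e mod p:
240^154 mod 1439 = 540
843·540 = 455220 ≡ 496 (mod 1439)
235 ≠ 496; the check fails.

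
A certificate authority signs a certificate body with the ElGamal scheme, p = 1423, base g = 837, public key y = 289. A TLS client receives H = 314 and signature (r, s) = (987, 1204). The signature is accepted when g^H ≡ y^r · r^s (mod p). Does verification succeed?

Left side g^H mod p:
837^2 = 700569 ≡ 453
837^4 ≡ 453^2 = 205209 ≡ 297
837^8 ≡ 297^2 = 88209 ≡ 1406
837^16 ≡ 1406^2 = 1976836 ≡ 289
837^32 ≡ 289^2 = 83521 ≡ 987
837^64 ≡ 987^2 = 974169 ≡ 837
837^128 ≡ 837^2 = 700569 ≡ 453
837^256 ≡ 453^2 = 205209 ≡ 297
314 = 256 + 32 + 16 + 8 + 2, so 837^314 ≡ 297·987·289·1406·453 ≡ 1406 (mod 1423)
Right side y^r · r^s mod p:
289^2 = 83521 ≡ 987
289^4 ≡ 987^2 = 974169 ≡ 837
289^8 ≡ 837^2 = 700569 ≡ 453
289^16 ≡ 453^2 = 205209 ≡ 297
289^32 ≡ 297^2 = 88209 ≡ 1406
289^64 ≡ 1406^2 = 1976836 ≡ 289
289^128 ≡ 289^2 = 83521 ≡ 987
289^256 ≡ 987^2 = 974169 ≡ 837
289^512 ≡ 837^2 = 700569 ≡ 453
987 = 512 + 256 + 128 + 64 + 16 + 8 + 2 + 1, so 289^987 ≡ 453·837·987·289·297·453·987·289 ≡ 779 (mod 1423)
987^2 = 974169 ≡ 837
987^4 ≡ 837^2 = 700569 ≡ 453
987^8 ≡ 453^2 = 205209 ≡ 297
987^16 ≡ 297^2 = 88209 ≡ 1406
987^32 ≡ 1406^2 = 1976836 ≡ 289
987^64 ≡ 289^2 = 83521 ≡ 987
987^128 ≡ 987^2 = 974169 ≡ 837
987^256 ≡ 837^2 = 700569 ≡ 453
987^512 ≡ 453^2 = 205209 ≡ 297
987^1024 ≡ 297^2 = 88209 ≡ 1406
1204 = 1024 + 128 + 32 + 16 + 4, so 987^1204 ≡ 1406·837·289·1406·453 ≡ 1406 (mod 1423)
779·1406 = 1095274 ≡ 987 (mod 1423)
1406 ≠ 987, so verification fails.

fails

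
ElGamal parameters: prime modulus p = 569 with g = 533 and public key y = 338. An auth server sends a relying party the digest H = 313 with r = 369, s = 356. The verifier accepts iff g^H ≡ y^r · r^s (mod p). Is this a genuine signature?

Left side g^H mod p:
533^2 = 284089 ≡ 158
533^4 ≡ 158^2 = 24964 ≡ 497
533^8 ≡ 497^2 = 247009 ≡ 63
533^16 ≡ 63^2 = 3969 ≡ 555
533^32 ≡ 555^2 = 308025 ≡ 196
533^64 ≡ 196^2 = 38416 ≡ 293
533^128 ≡ 293^2 = 85849 ≡ 499
533^256 ≡ 499^2 = 249001 ≡ 348
313 = 256 + 32 + 16 + 8 + 1, so 533^313 ≡ 348·196·555·63·533 ≡ 98 (mod 569)
Right side y^r · r^s mod p:
338^2 = 114244 ≡ 444
338^4 ≡ 444^2 = 197136 ≡ 262
338^8 ≡ 262^2 = 68644 ≡ 364
338^16 ≡ 364^2 = 132496 ≡ 488
338^32 ≡ 488^2 = 238144 ≡ 302
338^64 ≡ 302^2 = 91204 ≡ 164
338^128 ≡ 164^2 = 26896 ≡ 153
338^256 ≡ 153^2 = 23409 ≡ 80
369 = 256 + 64 + 32 + 16 + 1, so 338^369 ≡ 80·164·302·488·338 ≡ 8 (mod 569)
369^2 = 136161 ≡ 170
369^4 ≡ 170^2 = 28900 ≡ 450
369^8 ≡ 450^2 = 202500 ≡ 505
369^16 ≡ 505^2 = 255025 ≡ 113
369^32 ≡ 113^2 = 12769 ≡ 251
369^64 ≡ 251^2 = 63001 ≡ 411
369^128 ≡ 411^2 = 168921 ≡ 497
369^256 ≡ 497^2 = 247009 ≡ 63
356 = 256 + 64 + 32 + 4, so 369^356 ≡ 63·411·251·450 ≡ 439 (mod 569)
8·439 = 3512 ≡ 98 (mod 569)
98 ≡ 98 (mod 569), so the signature is genuine.

genuine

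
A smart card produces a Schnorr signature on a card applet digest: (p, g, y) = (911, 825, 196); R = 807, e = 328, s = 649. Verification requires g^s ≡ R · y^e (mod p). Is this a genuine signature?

forged

g^s mod p:
825^2 = 680625 ≡ 108
825^4 ≡ 108^2 = 11664 ≡ 732
825^8 ≡ 732^2 = 535824 ≡ 156
825^16 ≡ 156^2 = 24336 ≡ 650
825^32 ≡ 650^2 = 422500 ≡ 707
825^64 ≡ 707^2 = 499849 ≡ 621
825^128 ≡ 621^2 = 385641 ≡ 288
825^256 ≡ 288^2 = 82944 ≡ 43
825^512 ≡ 43^2 = 1849 ≡ 27
649 = 512 + 128 + 8 + 1, so 825^649 ≡ 27·288·156·825 ≡ 349 (mod 911)
R · y^e mod p:
196^2 = 38416 ≡ 154
196^4 ≡ 154^2 = 23716 ≡ 30
196^8 ≡ 30^2 = 900
196^16 ≡ 900^2 = 810000 ≡ 121
196^32 ≡ 121^2 = 14641 ≡ 65
196^64 ≡ 65^2 = 4225 ≡ 581
196^128 ≡ 581^2 = 337561 ≡ 491
196^256 ≡ 491^2 = 241081 ≡ 577
328 = 256 + 64 + 8, so 196^328 ≡ 577·581·900 ≡ 121 (mod 911)
807·121 = 97647 ≡ 170 (mod 911)
349 ≠ 170; the check fails.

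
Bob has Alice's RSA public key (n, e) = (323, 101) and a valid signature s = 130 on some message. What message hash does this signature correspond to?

Squares mod 323: s^1≡130, s^2≡104, s^4≡157, s^8≡101, s^16≡188, s^32≡137, s^64≡35
101 = 64 + 32 + 4 + 1, so s^101 ≡ 35·137·157·130 ≡ 180 (mod 323)

180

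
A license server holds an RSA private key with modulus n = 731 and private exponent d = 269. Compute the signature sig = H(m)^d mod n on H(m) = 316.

(H(m))^2 ≡ 316^2 = 99856 ≡ 440
(H(m))^4 ≡ 440^2 = 193600 ≡ 616
(H(m))^8 ≡ 616^2 = 379456 ≡ 67
(H(m))^16 ≡ 67^2 = 4489 ≡ 103
(H(m))^32 ≡ 103^2 = 10609 ≡ 375
(H(m))^64 ≡ 375^2 = 140625 ≡ 273
(H(m))^128 ≡ 273^2 = 74529 ≡ 698
(H(m))^256 ≡ 698^2 = 487204 ≡ 358
269 = 256 + 8 + 4 + 1, so (H(m))^269 ≡ 358·67·616·316 ≡ 470 (mod 731)

470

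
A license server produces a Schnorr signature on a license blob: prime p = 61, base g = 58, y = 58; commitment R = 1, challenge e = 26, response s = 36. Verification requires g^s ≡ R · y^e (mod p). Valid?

g^s mod p:
58^2 = 3364 ≡ 9
58^4 ≡ 9^2 = 81 ≡ 20
58^8 ≡ 20^2 = 400 ≡ 34
58^16 ≡ 34^2 = 1156 ≡ 58
58^32 ≡ 58^2 = 3364 ≡ 9
36 = 32 + 4, so 58^36 ≡ 9·20 ≡ 58 (mod 61)
R · y^e mod p:
58^2 = 3364 ≡ 9
58^4 ≡ 9^2 = 81 ≡ 20
58^8 ≡ 20^2 = 400 ≡ 34
58^16 ≡ 34^2 = 1156 ≡ 58
26 = 16 + 8 + 2, so 58^26 ≡ 58·34·9 ≡ 58 (mod 61)
1·58 = 58 ≡ 58 (mod 61)
58 ≡ 58 (mod 61); signature holds.

yes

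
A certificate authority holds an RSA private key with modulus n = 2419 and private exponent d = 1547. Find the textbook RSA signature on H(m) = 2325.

924

Squares mod 2419: (H(m))^1≡2325, (H(m))^2≡1579, (H(m))^4≡1671, (H(m))^8≡715, (H(m))^16≡816, (H(m))^32≡631, (H(m))^64≡1445, (H(m))^128≡428, (H(m))^256≡1759, (H(m))^512≡180, (H(m))^1024≡953
1547 = 1024 + 512 + 8 + 2 + 1, so (H(m))^1547 ≡ 953·180·715·1579·2325 ≡ 924 (mod 2419)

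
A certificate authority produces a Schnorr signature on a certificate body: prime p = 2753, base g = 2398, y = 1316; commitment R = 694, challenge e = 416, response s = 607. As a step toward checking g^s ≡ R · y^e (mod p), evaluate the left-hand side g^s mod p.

633

Squares mod 2753: 2398^1≡2398, 2398^2≡2140, 2398^4≡1361, 2398^8≡2305, 2398^16≡2488, 2398^32≡1400, 2398^64≡2617, 2398^128≡1978, 2398^256≡471, 2398^512≡1601
607 = 512 + 64 + 16 + 8 + 4 + 2 + 1, so 2398^607 ≡ 1601·2617·2488·2305·1361·2140·2398 ≡ 633 (mod 2753)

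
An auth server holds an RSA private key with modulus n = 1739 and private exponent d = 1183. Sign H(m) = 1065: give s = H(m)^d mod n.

(H(m))^2 ≡ 1065^2 = 1134225 ≡ 397
(H(m))^4 ≡ 397^2 = 157609 ≡ 1099
(H(m))^8 ≡ 1099^2 = 1207801 ≡ 935
(H(m))^16 ≡ 935^2 = 874225 ≡ 1247
(H(m))^32 ≡ 1247^2 = 1555009 ≡ 343
(H(m))^64 ≡ 343^2 = 117649 ≡ 1136
(H(m))^128 ≡ 1136^2 = 1290496 ≡ 158
(H(m))^256 ≡ 158^2 = 24964 ≡ 618
(H(m))^512 ≡ 618^2 = 381924 ≡ 1083
(H(m))^1024 ≡ 1083^2 = 1172889 ≡ 803
1183 = 1024 + 128 + 16 + 8 + 4 + 2 + 1, so (H(m))^1183 ≡ 803·158·1247·935·1099·397·1065 ≡ 1562 (mod 1739)

1562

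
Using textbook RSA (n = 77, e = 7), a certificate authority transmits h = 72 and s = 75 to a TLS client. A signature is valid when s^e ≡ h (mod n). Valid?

s^2 ≡ 75^2 = 5625 ≡ 4
s^4 ≡ 4^2 = 16
7 = 4 + 2 + 1, so s^7 ≡ 16·4·75 ≡ 26 (mod 77)
s^7 mod 77 = 26, but h = 72.

no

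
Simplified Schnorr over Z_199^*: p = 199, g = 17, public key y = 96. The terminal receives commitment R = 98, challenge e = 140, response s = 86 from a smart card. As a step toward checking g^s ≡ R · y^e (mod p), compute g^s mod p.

17^2 = 289 ≡ 90
17^4 ≡ 90^2 = 8100 ≡ 140
17^8 ≡ 140^2 = 19600 ≡ 98
17^16 ≡ 98^2 = 9604 ≡ 52
17^32 ≡ 52^2 = 2704 ≡ 117
17^64 ≡ 117^2 = 13689 ≡ 157
86 = 64 + 16 + 4 + 2, so 17^86 ≡ 157·52·140·90 ≡ 116 (mod 199)

116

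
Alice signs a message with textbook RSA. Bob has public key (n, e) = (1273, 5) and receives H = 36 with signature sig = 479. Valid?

yes

sig^2 ≡ 479^2 = 229441 ≡ 301
sig^4 ≡ 301^2 = 90601 ≡ 218
5 = 4 + 1, so sig^5 ≡ 218·479 ≡ 36 (mod 1273)
36 = H, so the signature checks out.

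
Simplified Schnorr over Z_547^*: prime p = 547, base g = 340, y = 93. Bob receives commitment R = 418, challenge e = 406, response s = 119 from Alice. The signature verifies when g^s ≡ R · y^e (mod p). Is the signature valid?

g^s mod p:
340^2 = 115600 ≡ 183
340^4 ≡ 183^2 = 33489 ≡ 122
340^8 ≡ 122^2 = 14884 ≡ 115
340^16 ≡ 115^2 = 13225 ≡ 97
340^32 ≡ 97^2 = 9409 ≡ 110
340^64 ≡ 110^2 = 12100 ≡ 66
119 = 64 + 32 + 16 + 4 + 2 + 1, so 340^119 ≡ 66·110·97·122·183·340 ≡ 54 (mod 547)
R · y^e mod p:
93^2 = 8649 ≡ 444
93^4 ≡ 444^2 = 197136 ≡ 216
93^8 ≡ 216^2 = 46656 ≡ 161
93^16 ≡ 161^2 = 25921 ≡ 212
93^32 ≡ 212^2 = 44944 ≡ 90
93^64 ≡ 90^2 = 8100 ≡ 442
93^128 ≡ 442^2 = 195364 ≡ 85
93^256 ≡ 85^2 = 7225 ≡ 114
406 = 256 + 128 + 16 + 4 + 2, so 93^406 ≡ 114·85·212·216·444 ≡ 293 (mod 547)
418·293 = 122474 ≡ 493 (mod 547)
54 ≠ 493; the check fails.

invalid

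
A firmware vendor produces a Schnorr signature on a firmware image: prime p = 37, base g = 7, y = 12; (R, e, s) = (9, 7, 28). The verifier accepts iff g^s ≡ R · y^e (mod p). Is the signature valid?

g^s mod p:
7^2 = 49 ≡ 12
7^4 ≡ 12^2 = 144 ≡ 33
7^8 ≡ 33^2 = 1089 ≡ 16
7^16 ≡ 16^2 = 256 ≡ 34
28 = 16 + 8 + 4, so 7^28 ≡ 34·16·33 ≡ 7 (mod 37)
R · y^e mod p:
12^2 = 144 ≡ 33
12^4 ≡ 33^2 = 1089 ≡ 16
7 = 4 + 2 + 1, so 12^7 ≡ 16·33·12 ≡ 9 (mod 37)
9·9 = 81 ≡ 7 (mod 37)
7 ≡ 7 (mod 37); signature holds.

valid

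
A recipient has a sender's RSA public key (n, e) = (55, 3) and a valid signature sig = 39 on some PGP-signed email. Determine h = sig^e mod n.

29

sig^2 ≡ 39^2 = 1521 ≡ 36
3 = 2 + 1, so sig^3 ≡ 36·39 ≡ 29 (mod 55)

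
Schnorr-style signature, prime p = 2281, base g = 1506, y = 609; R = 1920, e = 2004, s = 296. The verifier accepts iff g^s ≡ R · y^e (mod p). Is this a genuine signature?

g^s mod p:
1506^2 = 2268036 ≡ 722
1506^4 ≡ 722^2 = 521284 ≡ 1216
1506^8 ≡ 1216^2 = 1478656 ≡ 568
1506^16 ≡ 568^2 = 322624 ≡ 1003
1506^32 ≡ 1003^2 = 1006009 ≡ 88
1506^64 ≡ 88^2 = 7744 ≡ 901
1506^128 ≡ 901^2 = 811801 ≡ 2046
1506^256 ≡ 2046^2 = 4186116 ≡ 481
296 = 256 + 32 + 8, so 1506^296 ≡ 481·88·568 ≡ 564 (mod 2281)
R · y^e mod p:
609^2 = 370881 ≡ 1359
609^4 ≡ 1359^2 = 1846881 ≡ 1552
609^8 ≡ 1552^2 = 2408704 ≡ 2249
609^16 ≡ 2249^2 = 5058001 ≡ 1024
609^32 ≡ 1024^2 = 1048576 ≡ 1597
609^64 ≡ 1597^2 = 2550409 ≡ 251
609^128 ≡ 251^2 = 63001 ≡ 1414
609^256 ≡ 1414^2 = 1999396 ≡ 1240
609^512 ≡ 1240^2 = 1537600 ≡ 206
609^1024 ≡ 206^2 = 42436 ≡ 1378
2004 = 1024 + 512 + 256 + 128 + 64 + 16 + 4, so 609^2004 ≡ 1378·206·1240·1414·251·1024·1552 ≡ 1240 (mod 2281)
1920·1240 = 2380800 ≡ 1717 (mod 2281)
564 ≠ 1717; the check fails.

forged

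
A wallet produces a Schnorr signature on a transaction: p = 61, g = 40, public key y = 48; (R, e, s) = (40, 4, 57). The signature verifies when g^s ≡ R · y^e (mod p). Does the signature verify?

g^s mod p:
Squares mod 61: 40^1≡40, 40^2≡14, 40^4≡13, 40^8≡47, 40^16≡13, 40^32≡47
57 = 32 + 16 + 8 + 1, so 40^57 ≡ 47·13·47·40 ≡ 50 (mod 61)
R · y^e mod p:
Squares mod 61: 48^1≡48, 48^2≡47, 48^4≡13
48^4 ≡ 13 (mod 61)
40·13 = 520 ≡ 32 (mod 61)
50 ≠ 32; the check fails.

does not verify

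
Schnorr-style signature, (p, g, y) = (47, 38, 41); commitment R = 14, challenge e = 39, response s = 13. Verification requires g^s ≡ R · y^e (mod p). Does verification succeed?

passes

g^s mod p:
Squares mod 47: 38^1≡38, 38^2≡34, 38^4≡28, 38^8≡32
13 = 8 + 4 + 1, so 38^13 ≡ 32·28·38 ≡ 20 (mod 47)
R · y^e mod p:
Squares mod 47: 41^1≡41, 41^2≡36, 41^4≡27, 41^8≡24, 41^16≡12, 41^32≡3
39 = 32 + 4 + 2 + 1, so 41^39 ≡ 3·27·36·41 ≡ 35 (mod 47)
14·35 = 490 ≡ 20 (mod 47)
20 ≡ 20 (mod 47); signature holds.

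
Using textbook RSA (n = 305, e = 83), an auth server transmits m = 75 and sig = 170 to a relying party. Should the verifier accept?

sig^2 ≡ 170^2 = 28900 ≡ 230
sig^4 ≡ 230^2 = 52900 ≡ 135
sig^8 ≡ 135^2 = 18225 ≡ 230
sig^16 ≡ 230^2 = 52900 ≡ 135
sig^32 ≡ 135^2 = 18225 ≡ 230
sig^64 ≡ 230^2 = 52900 ≡ 135
83 = 64 + 16 + 2 + 1, so sig^83 ≡ 135·135·230·170 ≡ 75 (mod 305)
sig^83 mod 305 = 75 matches m.

accept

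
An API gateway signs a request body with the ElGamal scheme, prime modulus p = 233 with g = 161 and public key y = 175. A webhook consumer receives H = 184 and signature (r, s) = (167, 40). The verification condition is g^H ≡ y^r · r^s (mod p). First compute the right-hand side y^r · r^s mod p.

38

Squares mod 233: 175^1≡175, 175^2≡102, 175^4≡152, 175^8≡37, 175^16≡204, 175^32≡142, 175^64≡126, 175^128≡32
167 = 128 + 32 + 4 + 2 + 1, so 175^167 ≡ 32·142·152·102·175 ≡ 74 (mod 233)
Squares mod 233: 167^1≡167, 167^2≡162, 167^4≡148, 167^8≡2, 167^16≡4, 167^32≡16
40 = 32 + 8, so 167^40 ≡ 16·2 ≡ 32 (mod 233)
y^r · r^s ≡ 74·32 = 2368 ≡ 38 (mod 233)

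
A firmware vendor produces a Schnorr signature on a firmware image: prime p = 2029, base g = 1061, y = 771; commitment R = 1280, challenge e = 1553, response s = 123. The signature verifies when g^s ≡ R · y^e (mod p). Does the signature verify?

g^s mod p:
Squares mod 2029: 1061^1≡1061, 1061^2≡1655, 1061^4≡1904, 1061^8≡1422, 1061^16≡1200, 1061^32≡1439, 1061^64≡1141
123 = 64 + 32 + 16 + 8 + 2 + 1, so 1061^123 ≡ 1141·1439·1200·1422·1655·1061 ≡ 1775 (mod 2029)
R · y^e mod p:
Squares mod 2029: 771^1≡771, 771^2≡1973, 771^4≡1107, 771^8≡1962, 771^16≡431, 771^32≡1122, 771^64≡904, 771^128≡1558, 771^256≡680, 771^512≡1817, 771^1024≡306
1553 = 1024 + 512 + 16 + 1, so 771^1553 ≡ 306·1817·431·771 ≡ 897 (mod 2029)
1280·897 = 1148160 ≡ 1775 (mod 2029)
1775 ≡ 1775 (mod 2029); signature holds.

verifies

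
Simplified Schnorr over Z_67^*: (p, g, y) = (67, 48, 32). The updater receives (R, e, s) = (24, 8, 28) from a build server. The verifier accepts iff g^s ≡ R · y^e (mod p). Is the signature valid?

g^s mod p:
48^2 = 2304 ≡ 26
48^4 ≡ 26^2 = 676 ≡ 6
48^8 ≡ 6^2 = 36
48^16 ≡ 36^2 = 1296 ≡ 23
28 = 16 + 8 + 4, so 48^28 ≡ 23·36·6 ≡ 10 (mod 67)
R · y^e mod p:
32^2 = 1024 ≡ 19
32^4 ≡ 19^2 = 361 ≡ 26
32^8 ≡ 26^2 = 676 ≡ 6
24·6 = 144 ≡ 10 (mod 67)
10 ≡ 10 (mod 67); signature holds.

valid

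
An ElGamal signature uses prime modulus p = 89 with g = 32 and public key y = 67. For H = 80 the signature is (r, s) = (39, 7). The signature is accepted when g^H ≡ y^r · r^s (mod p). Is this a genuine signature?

genuine

Left side g^H mod p:
Squares mod 89: 32^1≡32, 32^2≡45, 32^4≡67, 32^8≡39, 32^16≡8, 32^32≡64, 32^64≡2
80 = 64 + 16, so 32^80 ≡ 2·8 ≡ 16 (mod 89)
Right side y^r · r^s mod p:
Squares mod 89: 67^1≡67, 67^2≡39, 67^4≡8, 67^8≡64, 67^16≡2, 67^32≡4
39 = 32 + 4 + 2 + 1, so 67^39 ≡ 4·8·39·67 ≡ 45 (mod 89)
Squares mod 89: 39^1≡39, 39^2≡8, 39^4≡64
7 = 4 + 2 + 1, so 39^7 ≡ 64·8·39 ≡ 32 (mod 89)
45·32 = 1440 ≡ 16 (mod 89)
16 ≡ 16 (mod 89), so the signature is genuine.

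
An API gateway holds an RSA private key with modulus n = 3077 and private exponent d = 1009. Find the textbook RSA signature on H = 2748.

2102

H^1009 mod 3077 = 2102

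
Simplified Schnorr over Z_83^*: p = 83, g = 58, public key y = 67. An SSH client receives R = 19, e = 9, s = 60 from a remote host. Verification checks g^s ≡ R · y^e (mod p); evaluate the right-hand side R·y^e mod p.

81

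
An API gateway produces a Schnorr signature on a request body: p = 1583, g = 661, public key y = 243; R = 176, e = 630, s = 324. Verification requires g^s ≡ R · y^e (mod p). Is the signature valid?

invalid

g^s mod p:
661^324 mod 1583 = 1136
R · y^e mod p:
243^630 mod 1583 = 290
176·290 = 51040 ≡ 384 (mod 1583)
1136 ≠ 384; the check fails.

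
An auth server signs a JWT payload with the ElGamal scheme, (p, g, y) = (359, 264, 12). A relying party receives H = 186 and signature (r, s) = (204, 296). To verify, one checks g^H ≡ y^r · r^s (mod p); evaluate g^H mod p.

264^2 = 69696 ≡ 50
264^4 ≡ 50^2 = 2500 ≡ 346
264^8 ≡ 346^2 = 119716 ≡ 169
264^16 ≡ 169^2 = 28561 ≡ 200
264^32 ≡ 200^2 = 40000 ≡ 151
264^64 ≡ 151^2 = 22801 ≡ 184
264^128 ≡ 184^2 = 33856 ≡ 110
186 = 128 + 32 + 16 + 8 + 2, so 264^186 ≡ 110·151·200·169·50 ≡ 2 (mod 359)

2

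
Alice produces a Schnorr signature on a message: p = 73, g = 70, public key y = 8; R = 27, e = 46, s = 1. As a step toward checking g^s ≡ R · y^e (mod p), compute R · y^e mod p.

70

8^2 = 64
8^4 ≡ 64^2 = 4096 ≡ 8
8^8 ≡ 8^2 = 64
8^16 ≡ 64^2 = 4096 ≡ 8
8^32 ≡ 8^2 = 64
46 = 32 + 8 + 4 + 2, so 8^46 ≡ 64·64·8·64 ≡ 8 (mod 73)
R · y^e ≡ 27·8 = 216 ≡ 70 (mod 73)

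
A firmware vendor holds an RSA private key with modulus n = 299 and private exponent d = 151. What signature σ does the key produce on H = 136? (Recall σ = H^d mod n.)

H^2 ≡ 136^2 = 18496 ≡ 257
H^4 ≡ 257^2 = 66049 ≡ 269
H^8 ≡ 269^2 = 72361 ≡ 3
H^16 ≡ 3^2 = 9
H^32 ≡ 9^2 = 81
H^64 ≡ 81^2 = 6561 ≡ 282
H^128 ≡ 282^2 = 79524 ≡ 289
151 = 128 + 16 + 4 + 2 + 1, so H^151 ≡ 289·9·269·257·136 ≡ 20 (mod 299)

20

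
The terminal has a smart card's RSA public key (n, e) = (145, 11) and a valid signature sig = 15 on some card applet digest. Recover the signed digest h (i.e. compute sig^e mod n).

50

sig^2 ≡ 15^2 = 225 ≡ 80
sig^4 ≡ 80^2 = 6400 ≡ 20
sig^8 ≡ 20^2 = 400 ≡ 110
11 = 8 + 2 + 1, so sig^11 ≡ 110·80·15 ≡ 50 (mod 145)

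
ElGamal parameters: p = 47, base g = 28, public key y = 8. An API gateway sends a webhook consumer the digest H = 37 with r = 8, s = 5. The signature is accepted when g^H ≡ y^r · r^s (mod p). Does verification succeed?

fails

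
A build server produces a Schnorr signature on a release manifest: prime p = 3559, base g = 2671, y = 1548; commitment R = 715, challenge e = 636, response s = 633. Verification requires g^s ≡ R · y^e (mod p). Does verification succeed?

g^s mod p:
Squares mod 3559: 2671^1≡2671, 2671^2≡2005, 2671^4≡1914, 2671^8≡1185, 2671^16≡1979, 2671^32≡1541, 2671^64≡828, 2671^128≡2256, 2671^256≡166, 2671^512≡2643
633 = 512 + 64 + 32 + 16 + 8 + 1, so 2671^633 ≡ 2643·828·1541·1979·1185·2671 ≡ 318 (mod 3559)
R · y^e mod p:
Squares mod 3559: 1548^1≡1548, 1548^2≡1097, 1548^4≡467, 1548^8≡990, 1548^16≡1375, 1548^32≡796, 1548^64≡114, 1548^128≡2319, 1548^256≡112, 1548^512≡1867
636 = 512 + 64 + 32 + 16 + 8 + 4, so 1548^636 ≡ 1867·114·796·1375·990·467 ≡ 1269 (mod 3559)
715·1269 = 907335 ≡ 3349 (mod 3559)
318 ≠ 3349; the check fails.

fails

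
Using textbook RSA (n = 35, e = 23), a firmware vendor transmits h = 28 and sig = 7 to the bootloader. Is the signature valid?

sig^2 ≡ 7^2 = 49 ≡ 14
sig^4 ≡ 14^2 = 196 ≡ 21
sig^8 ≡ 21^2 = 441 ≡ 21
sig^16 ≡ 21^2 = 441 ≡ 21
23 = 16 + 4 + 2 + 1, so sig^23 ≡ 21·21·14·7 ≡ 28 (mod 35)
sig^23 mod 35 = 28 matches h.

valid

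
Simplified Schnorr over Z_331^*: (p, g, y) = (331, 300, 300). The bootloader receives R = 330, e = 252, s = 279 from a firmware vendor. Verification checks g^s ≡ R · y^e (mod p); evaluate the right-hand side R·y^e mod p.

330

300^252 mod 331 = 1
R · y^e ≡ 330·1 = 330 ≡ 330 (mod 331)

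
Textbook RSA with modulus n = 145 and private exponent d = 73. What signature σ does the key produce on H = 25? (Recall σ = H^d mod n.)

H^2 ≡ 25^2 = 625 ≡ 45
H^4 ≡ 45^2 = 2025 ≡ 140
H^8 ≡ 140^2 = 19600 ≡ 25
H^16 ≡ 25^2 = 625 ≡ 45
H^32 ≡ 45^2 = 2025 ≡ 140
H^64 ≡ 140^2 = 19600 ≡ 25
73 = 64 + 8 + 1, so H^73 ≡ 25·25·25 ≡ 110 (mod 145)

110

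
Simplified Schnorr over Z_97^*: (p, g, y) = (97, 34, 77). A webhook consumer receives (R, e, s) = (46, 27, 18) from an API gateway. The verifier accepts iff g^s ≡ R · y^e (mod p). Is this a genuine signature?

g^s mod p:
Squares mod 97: 34^1≡34, 34^2≡89, 34^4≡64, 34^8≡22, 34^16≡96
18 = 16 + 2, so 34^18 ≡ 96·89 ≡ 8 (mod 97)
R · y^e mod p:
Squares mod 97: 77^1≡77, 77^2≡12, 77^4≡47, 77^8≡75, 77^16≡96
27 = 16 + 8 + 2 + 1, so 77^27 ≡ 96·75·12·77 ≡ 55 (mod 97)
46·55 = 2530 ≡ 8 (mod 97)
8 ≡ 8 (mod 97); signature holds.

genuine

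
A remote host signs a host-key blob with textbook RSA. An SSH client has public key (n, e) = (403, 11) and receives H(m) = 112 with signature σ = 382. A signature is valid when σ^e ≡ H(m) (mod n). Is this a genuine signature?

σ^2 ≡ 382^2 = 145924 ≡ 38
σ^4 ≡ 38^2 = 1444 ≡ 235
σ^8 ≡ 235^2 = 55225 ≡ 14
11 = 8 + 2 + 1, so σ^11 ≡ 14·38·382 ≡ 112 (mod 403)
Since 112 equals the digest 112, verification succeeds.

genuine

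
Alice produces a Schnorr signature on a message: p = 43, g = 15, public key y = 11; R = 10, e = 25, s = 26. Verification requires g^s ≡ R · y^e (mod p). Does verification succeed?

passes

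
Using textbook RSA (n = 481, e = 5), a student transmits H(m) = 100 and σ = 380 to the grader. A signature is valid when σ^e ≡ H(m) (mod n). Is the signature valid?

valid

σ^2 ≡ 380^2 = 144400 ≡ 100
σ^4 ≡ 100^2 = 10000 ≡ 380
5 = 4 + 1, so σ^5 ≡ 380·380 ≡ 100 (mod 481)
σ^5 mod 481 = 100 matches H(m).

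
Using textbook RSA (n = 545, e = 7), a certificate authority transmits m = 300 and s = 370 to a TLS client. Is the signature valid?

s^2 ≡ 370^2 = 136900 ≡ 105
s^4 ≡ 105^2 = 11025 ≡ 125
7 = 4 + 2 + 1, so s^7 ≡ 125·105·370 ≡ 300 (mod 545)
s^7 mod 545 = 300 matches m.

valid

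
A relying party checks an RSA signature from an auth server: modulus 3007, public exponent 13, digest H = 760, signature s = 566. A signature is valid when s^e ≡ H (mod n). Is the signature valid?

s^13 mod 3007 = 760
Since 760 equals the digest 760, verification succeeds.

valid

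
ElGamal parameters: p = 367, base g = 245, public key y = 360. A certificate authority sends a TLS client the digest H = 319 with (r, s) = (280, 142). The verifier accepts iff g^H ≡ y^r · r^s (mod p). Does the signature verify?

does not verify

Left side g^H mod p:
Squares mod 367: 245^1≡245, 245^2≡204, 245^4≡145, 245^8≡106, 245^16≡226, 245^32≡63, 245^64≡299, 245^128≡220, 245^256≡323
319 = 256 + 32 + 16 + 8 + 4 + 2 + 1, so 245^319 ≡ 323·63·226·106·145·204·245 ≡ 168 (mod 367)
Right side y^r · r^s mod p:
Squares mod 367: 360^1≡360, 360^2≡49, 360^4≡199, 360^8≡332, 360^16≡124, 360^32≡329, 360^64≡343, 360^128≡209, 360^256≡8
280 = 256 + 16 + 8, so 360^280 ≡ 8·124·332 ≡ 145 (mod 367)
Squares mod 367: 280^1≡280, 280^2≡229, 280^4≡327, 280^8≡132, 280^16≡175, 280^32≡164, 280^64≡105, 280^128≡15
142 = 128 + 8 + 4 + 2, so 280^142 ≡ 15·132·327·229 ≡ 340 (mod 367)
145·340 = 49300 ≡ 122 (mod 367)
168 ≠ 122, so verification fails.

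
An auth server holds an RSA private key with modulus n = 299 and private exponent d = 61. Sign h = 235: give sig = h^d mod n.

222

h^61 mod 299 = 222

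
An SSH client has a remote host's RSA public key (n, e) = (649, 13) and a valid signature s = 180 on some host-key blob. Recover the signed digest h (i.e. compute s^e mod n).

438

Squares mod 649: s^1≡180, s^2≡599, s^4≡553, s^8≡130
13 = 8 + 4 + 1, so s^13 ≡ 130·553·180 ≡ 438 (mod 649)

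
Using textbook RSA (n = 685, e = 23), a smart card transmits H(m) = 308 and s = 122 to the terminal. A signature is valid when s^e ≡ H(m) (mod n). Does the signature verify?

Squares mod 685: s^1≡122, s^2≡499, s^4≡346, s^8≡526, s^16≡621
23 = 16 + 4 + 2 + 1, so s^23 ≡ 621·346·499·122 ≡ 308 (mod 685)
s^23 mod 685 = 308 matches H(m).

verifies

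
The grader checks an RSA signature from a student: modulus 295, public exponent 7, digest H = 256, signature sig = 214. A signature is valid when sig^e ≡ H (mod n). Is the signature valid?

Squares mod 295: sig^1≡214, sig^2≡71, sig^4≡26
7 = 4 + 2 + 1, so sig^7 ≡ 26·71·214 ≡ 39 (mod 295)
sig^7 mod 295 = 39, but H = 256.

invalid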